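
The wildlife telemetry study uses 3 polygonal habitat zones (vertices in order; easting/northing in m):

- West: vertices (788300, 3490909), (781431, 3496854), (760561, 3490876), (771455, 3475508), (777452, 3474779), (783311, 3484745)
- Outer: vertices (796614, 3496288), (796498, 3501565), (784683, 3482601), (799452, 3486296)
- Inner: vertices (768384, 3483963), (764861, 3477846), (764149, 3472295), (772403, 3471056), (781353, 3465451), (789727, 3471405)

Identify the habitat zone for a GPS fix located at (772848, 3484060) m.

Cast a ray rightward from (772848, 3484060). For each polygon, the edges (by vertex number in listed order) whose endpoints lie on opposite sides of northing = 3484060, where each meets that height, and whether that is right or left of the point:
West: 3–4 at easting≈765392.7 (left), 5–6 at easting≈782908.3 (right) → 1 crossing.
Outer: 2–3 at easting≈785592.0 (right), 3–4 at easting≈790514.7 (right) → 2 crossings.
Inner: no edge straddles that height → 0 crossings.
Only West has an odd count, so the point is inside West.

West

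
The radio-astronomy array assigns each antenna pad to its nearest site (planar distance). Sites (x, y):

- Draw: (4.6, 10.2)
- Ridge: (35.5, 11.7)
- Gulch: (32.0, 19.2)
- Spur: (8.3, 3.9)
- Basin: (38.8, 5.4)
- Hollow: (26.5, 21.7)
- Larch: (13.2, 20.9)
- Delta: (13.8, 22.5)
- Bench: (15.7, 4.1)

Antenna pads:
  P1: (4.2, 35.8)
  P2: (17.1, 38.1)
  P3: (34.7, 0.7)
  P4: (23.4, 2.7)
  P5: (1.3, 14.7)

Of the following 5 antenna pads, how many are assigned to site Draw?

P1 → Delta
P2 → Delta
P3 → Basin
P4 → Bench
P5 → Draw
1 of the 5 goes to Draw.

1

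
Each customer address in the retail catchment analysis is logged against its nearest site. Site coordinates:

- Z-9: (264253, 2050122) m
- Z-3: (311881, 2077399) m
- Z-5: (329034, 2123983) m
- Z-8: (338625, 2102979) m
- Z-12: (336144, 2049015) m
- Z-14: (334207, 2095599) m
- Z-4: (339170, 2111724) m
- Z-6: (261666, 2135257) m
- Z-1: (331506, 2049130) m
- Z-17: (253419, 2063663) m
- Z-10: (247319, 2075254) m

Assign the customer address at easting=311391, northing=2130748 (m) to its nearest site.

Squared distances to each site:
Z-9: 8722542920.000; Z-3: 2846355901.000; Z-5: 357040674.000; Z-8: 1512808117.000; Z-12: 7292994298.000; Z-14: 1756022057.000; Z-4: 1133585417.000; Z-6: 2492906706.000; Z-1: 7066111149.000; Z-17: 7861150009.000; Z-10: 7184805220.000.
Minimum at Z-5.

Z-5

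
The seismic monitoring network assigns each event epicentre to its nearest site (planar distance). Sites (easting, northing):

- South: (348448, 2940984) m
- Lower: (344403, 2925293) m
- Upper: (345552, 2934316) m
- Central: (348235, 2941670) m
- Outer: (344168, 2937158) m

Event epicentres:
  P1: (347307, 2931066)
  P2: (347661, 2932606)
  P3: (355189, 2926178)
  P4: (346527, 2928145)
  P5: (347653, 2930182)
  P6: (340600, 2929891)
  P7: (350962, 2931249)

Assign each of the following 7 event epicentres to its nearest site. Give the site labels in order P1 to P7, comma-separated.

Upper, Upper, Lower, Lower, Upper, Lower, Upper

P1 → Upper (d²=13642525.00)
P2 → Upper (d²=7371981.00)
P3 → Lower (d²=117121021.00)
P4 → Lower (d²=12645280.00)
P5 → Upper (d²=21504157.00)
P6 → Lower (d²=35604413.00)
P7 → Upper (d²=38674589.00)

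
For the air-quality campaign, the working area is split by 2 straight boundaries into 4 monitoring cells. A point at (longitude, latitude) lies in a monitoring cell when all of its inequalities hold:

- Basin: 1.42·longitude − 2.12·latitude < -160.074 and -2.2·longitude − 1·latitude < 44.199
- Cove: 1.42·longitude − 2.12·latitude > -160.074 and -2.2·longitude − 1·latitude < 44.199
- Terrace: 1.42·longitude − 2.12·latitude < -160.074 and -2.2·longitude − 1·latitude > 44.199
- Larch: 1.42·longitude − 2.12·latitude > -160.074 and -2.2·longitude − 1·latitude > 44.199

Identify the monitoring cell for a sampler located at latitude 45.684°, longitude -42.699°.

1.42·-42.699 − 2.12·45.684 = -157.483, which is > -160.074
-2.2·-42.699 − 1·45.684 = 48.254, which is > 44.199
This sign pattern matches Larch.

Larch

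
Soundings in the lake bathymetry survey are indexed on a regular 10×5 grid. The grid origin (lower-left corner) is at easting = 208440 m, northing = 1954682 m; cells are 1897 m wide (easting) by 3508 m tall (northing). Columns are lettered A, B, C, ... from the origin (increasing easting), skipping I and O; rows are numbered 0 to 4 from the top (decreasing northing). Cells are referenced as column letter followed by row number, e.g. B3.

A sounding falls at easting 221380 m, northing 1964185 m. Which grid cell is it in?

Column index: ⌊(221380 − 208440) / 1897⌋ = ⌊6.821⌋ = 6 → column G
Row offset from origin: ⌊(1964185 − 1954682) / 3508⌋ = ⌊2.709⌋ = 2 → row 2 (counted from top)

G2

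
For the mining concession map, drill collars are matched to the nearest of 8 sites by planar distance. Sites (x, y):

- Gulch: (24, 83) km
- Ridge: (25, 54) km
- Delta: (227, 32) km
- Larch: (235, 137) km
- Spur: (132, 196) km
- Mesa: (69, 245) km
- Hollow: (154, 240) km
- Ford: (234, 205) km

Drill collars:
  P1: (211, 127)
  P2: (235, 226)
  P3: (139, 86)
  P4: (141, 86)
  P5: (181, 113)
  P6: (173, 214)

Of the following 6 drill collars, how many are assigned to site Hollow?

P1 → Larch
P2 → Ford
P3 → Delta
P4 → Delta
P5 → Larch
P6 → Hollow
1 of the 6 goes to Hollow.

1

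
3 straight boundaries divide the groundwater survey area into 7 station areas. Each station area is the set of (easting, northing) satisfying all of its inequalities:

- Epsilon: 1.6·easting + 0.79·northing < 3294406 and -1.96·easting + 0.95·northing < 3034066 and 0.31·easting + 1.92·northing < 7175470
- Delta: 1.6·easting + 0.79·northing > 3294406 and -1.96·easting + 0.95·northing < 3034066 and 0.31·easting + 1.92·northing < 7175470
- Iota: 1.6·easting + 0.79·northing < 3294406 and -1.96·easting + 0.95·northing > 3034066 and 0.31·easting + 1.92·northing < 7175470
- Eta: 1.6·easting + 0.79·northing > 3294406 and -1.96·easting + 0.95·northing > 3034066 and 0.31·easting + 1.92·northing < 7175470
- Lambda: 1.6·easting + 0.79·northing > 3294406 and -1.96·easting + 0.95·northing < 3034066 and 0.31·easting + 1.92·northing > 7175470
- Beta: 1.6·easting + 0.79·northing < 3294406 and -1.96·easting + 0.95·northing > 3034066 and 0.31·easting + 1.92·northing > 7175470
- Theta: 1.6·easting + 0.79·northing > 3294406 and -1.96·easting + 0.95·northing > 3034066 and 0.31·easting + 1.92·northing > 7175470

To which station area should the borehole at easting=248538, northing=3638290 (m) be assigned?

1.6·248538 + 0.79·3638290 = 3271909.900, which is < 3294406
-1.96·248538 + 0.95·3638290 = 2969241.020, which is < 3034066
0.31·248538 + 1.92·3638290 = 7062563.580, which is < 7175470
This sign pattern matches Epsilon.

Epsilon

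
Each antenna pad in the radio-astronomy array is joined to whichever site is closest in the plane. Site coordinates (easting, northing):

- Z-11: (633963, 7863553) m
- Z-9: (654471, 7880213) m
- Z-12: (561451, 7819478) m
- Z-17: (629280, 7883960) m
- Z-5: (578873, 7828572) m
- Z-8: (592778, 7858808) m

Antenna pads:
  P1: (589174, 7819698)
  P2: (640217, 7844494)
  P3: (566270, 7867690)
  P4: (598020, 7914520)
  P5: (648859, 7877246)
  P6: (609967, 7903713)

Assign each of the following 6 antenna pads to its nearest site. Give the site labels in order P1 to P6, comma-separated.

Z-5, Z-11, Z-8, Z-17, Z-9, Z-17

P1 → Z-5 (d²=184858477.00)
P2 → Z-11 (d²=402357997.00)
P3 → Z-8 (d²=781563988.00)
P4 → Z-17 (d²=1911101200.00)
P5 → Z-9 (d²=40297633.00)
P6 → Z-17 (d²=763172978.00)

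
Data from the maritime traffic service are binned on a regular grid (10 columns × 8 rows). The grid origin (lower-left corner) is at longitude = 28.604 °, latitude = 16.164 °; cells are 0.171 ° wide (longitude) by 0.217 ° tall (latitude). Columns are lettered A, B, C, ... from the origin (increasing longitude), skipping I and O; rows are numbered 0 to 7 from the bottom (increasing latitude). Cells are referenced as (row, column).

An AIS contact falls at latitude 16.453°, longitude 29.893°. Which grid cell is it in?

Column index: ⌊(29.893 − 28.604) / 0.171⌋ = ⌊7.538⌋ = 7 → column H
Row offset from origin: ⌊(16.453 − 16.164) / 0.217⌋ = ⌊1.332⌋ = 1 → row 1

(1, H)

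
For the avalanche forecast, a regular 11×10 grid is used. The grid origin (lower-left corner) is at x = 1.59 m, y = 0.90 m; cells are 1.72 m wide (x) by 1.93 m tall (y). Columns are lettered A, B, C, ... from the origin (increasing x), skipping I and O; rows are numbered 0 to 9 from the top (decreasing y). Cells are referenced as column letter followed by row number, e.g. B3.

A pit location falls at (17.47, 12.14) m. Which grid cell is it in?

Column index: ⌊(17.47 − 1.59) / 1.72⌋ = ⌊9.233⌋ = 9 → column K
Row offset from origin: ⌊(12.14 − 0.90) / 1.93⌋ = ⌊5.824⌋ = 5 → row 4 (counted from top)

K4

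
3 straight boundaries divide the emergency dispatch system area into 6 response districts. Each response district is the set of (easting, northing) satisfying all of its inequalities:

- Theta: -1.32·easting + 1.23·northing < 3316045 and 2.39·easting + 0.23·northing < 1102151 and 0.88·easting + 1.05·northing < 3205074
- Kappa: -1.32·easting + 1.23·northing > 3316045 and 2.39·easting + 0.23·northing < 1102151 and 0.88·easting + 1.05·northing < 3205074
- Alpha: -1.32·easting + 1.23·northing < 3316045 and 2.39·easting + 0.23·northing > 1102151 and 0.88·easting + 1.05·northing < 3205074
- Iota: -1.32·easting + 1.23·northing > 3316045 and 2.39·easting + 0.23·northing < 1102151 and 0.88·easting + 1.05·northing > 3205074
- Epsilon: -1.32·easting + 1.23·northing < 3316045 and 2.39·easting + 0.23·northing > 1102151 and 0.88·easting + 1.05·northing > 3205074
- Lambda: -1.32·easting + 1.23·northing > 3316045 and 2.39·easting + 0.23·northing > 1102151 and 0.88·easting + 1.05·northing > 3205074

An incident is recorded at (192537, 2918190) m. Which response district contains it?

Lambda

-1.32·192537 + 1.23·2918190 = 3335224.860, which is > 3316045
2.39·192537 + 0.23·2918190 = 1131347.130, which is > 1102151
0.88·192537 + 1.05·2918190 = 3233532.060, which is > 3205074
This sign pattern matches Lambda.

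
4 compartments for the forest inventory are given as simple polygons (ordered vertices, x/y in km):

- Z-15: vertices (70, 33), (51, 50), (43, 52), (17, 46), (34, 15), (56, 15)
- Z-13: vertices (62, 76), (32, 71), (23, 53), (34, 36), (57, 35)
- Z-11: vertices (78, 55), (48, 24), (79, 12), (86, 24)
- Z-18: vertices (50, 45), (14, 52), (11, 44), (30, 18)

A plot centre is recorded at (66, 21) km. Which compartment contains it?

Z-11

Cast a ray rightward from (66, 21). For each polygon, the edges (by vertex number in listed order) whose endpoints lie on opposite sides of y = 21, where each meets that height, and whether that is right or left of the point:
Z-15: 4–5 at x≈30.7 (left), 6–1 at x≈60.7 (left) → 0 crossings.
Z-13: no edge straddles that height → 0 crossings.
Z-11: 2–3 at x≈55.8 (left), 3–4 at x≈84.2 (right) → 1 crossing.
Z-18: 3–4 at x≈27.8 (left), 4–1 at x≈32.2 (left) → 0 crossings.
Only Z-11 has an odd count, so the point is inside Z-11.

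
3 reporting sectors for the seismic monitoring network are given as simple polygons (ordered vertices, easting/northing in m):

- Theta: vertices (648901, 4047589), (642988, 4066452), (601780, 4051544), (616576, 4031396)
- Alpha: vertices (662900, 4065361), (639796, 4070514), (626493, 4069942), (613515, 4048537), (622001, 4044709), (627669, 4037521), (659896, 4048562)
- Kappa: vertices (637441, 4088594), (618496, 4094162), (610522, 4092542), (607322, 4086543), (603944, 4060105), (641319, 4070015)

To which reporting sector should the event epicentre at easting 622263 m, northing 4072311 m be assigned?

Kappa

Cast a ray rightward from (622263, 4072311). For each polygon, the edges (by vertex number in listed order) whose endpoints lie on opposite sides of northing = 4072311, where each meets that height, and whether that is right or left of the point:
Theta: no edge straddles that height → 0 crossings.
Alpha: no edge straddles that height → 0 crossings.
Kappa: 4–5 at easting≈605503.6 (left), 6–1 at easting≈640839.8 (right) → 1 crossing.
Only Kappa has an odd count, so the point is inside Kappa.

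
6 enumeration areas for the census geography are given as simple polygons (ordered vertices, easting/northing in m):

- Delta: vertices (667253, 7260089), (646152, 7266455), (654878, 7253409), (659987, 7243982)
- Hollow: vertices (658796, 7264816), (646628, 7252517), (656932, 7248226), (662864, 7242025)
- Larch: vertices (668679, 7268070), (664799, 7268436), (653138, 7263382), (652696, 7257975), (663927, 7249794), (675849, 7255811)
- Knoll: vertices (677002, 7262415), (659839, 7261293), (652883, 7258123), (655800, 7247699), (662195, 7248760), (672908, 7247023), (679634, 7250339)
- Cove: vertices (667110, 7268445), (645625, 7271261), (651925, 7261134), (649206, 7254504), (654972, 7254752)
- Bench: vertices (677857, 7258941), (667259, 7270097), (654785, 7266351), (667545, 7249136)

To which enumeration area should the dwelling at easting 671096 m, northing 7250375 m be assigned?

Knoll

Cast a ray rightward from (671096, 7250375). For each polygon, the edges (by vertex number in listed order) whose endpoints lie on opposite sides of northing = 7250375, where each meets that height, and whether that is right or left of the point:
Delta: 3–4 at easting≈656522.3 (left), 4–1 at easting≈662870.9 (left) → 0 crossings.
Hollow: 2–3 at easting≈651771.6 (left), 4–1 at easting≈661373.6 (left) → 0 crossings.
Larch: 4–5 at easting≈663129.4 (left), 5–6 at easting≈665078.2 (left) → 0 crossings.
Knoll: 3–4 at easting≈655051.2 (left), 7–1 at easting≈679626.2 (right) → 1 crossing.
Cove: no edge straddles that height → 0 crossings.
Bench: 3–4 at easting≈666626.6 (left), 4–1 at easting≈668848.1 (left) → 0 crossings.
Only Knoll has an odd count, so the point is inside Knoll.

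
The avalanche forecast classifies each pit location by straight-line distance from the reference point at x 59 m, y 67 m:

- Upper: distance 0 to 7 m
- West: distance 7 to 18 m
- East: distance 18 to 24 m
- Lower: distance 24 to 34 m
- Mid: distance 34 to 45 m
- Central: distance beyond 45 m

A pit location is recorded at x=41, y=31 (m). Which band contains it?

Mid

Distance = √((41−59)² + (31−67)²) = √(324.000 + 1296.000) = 40.249 m.
34 ≤ 40.249 < 45 → Mid.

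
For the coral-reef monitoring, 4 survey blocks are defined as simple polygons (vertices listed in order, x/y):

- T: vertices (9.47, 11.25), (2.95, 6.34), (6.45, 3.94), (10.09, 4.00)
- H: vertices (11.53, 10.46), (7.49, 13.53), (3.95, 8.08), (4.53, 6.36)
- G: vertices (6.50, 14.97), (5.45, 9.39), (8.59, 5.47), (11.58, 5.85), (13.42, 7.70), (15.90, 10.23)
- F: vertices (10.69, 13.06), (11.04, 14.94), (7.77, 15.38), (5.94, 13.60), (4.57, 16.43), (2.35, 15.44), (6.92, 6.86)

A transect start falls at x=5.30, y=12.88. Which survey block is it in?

Cast a ray rightward from (5.30, 12.88). For each polygon, the edges (by vertex number in listed order) whose endpoints lie on opposite sides of y = 12.88, where each meets that height, and whether that is right or left of the point:
T: no edge straddles that height → 0 crossings.
H: 1–2 at x≈8.345 (right), 2–3 at x≈7.068 (right) → 2 crossings.
G: 1–2 at x≈6.107 (right), 6–1 at x≈10.645 (right) → 2 crossings.
F: 6–7 at x≈3.714 (left), 7–1 at x≈10.581 (right) → 1 crossing.
Only F has an odd count, so the point is inside F.

F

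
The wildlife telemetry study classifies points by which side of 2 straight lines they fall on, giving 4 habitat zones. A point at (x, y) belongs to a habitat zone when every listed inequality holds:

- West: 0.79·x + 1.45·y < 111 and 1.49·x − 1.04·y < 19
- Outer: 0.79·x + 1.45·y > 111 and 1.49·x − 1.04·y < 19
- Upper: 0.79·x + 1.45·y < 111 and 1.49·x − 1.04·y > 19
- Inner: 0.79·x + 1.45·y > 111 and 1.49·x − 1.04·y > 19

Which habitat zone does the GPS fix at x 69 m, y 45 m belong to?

0.79·69 + 1.45·45 = 119.760, which is > 111
1.49·69 − 1.04·45 = 56.010, which is > 19
This sign pattern matches Inner.

Inner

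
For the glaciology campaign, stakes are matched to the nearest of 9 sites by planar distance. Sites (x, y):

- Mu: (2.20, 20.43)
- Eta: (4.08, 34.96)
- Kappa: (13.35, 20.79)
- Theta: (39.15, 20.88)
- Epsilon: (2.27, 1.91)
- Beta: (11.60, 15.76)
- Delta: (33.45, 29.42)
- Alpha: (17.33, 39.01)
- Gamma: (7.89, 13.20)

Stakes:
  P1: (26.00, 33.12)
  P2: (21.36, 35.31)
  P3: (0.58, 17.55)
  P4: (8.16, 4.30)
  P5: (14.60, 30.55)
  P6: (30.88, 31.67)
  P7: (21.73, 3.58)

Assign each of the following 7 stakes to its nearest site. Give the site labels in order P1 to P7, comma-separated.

P1 → Delta (d²=69.19)
P2 → Alpha (d²=29.93)
P3 → Mu (d²=10.92)
P4 → Epsilon (d²=40.40)
P5 → Alpha (d²=79.02)
P6 → Delta (d²=11.67)
P7 → Beta (d²=250.97)

Delta, Alpha, Mu, Epsilon, Alpha, Delta, Beta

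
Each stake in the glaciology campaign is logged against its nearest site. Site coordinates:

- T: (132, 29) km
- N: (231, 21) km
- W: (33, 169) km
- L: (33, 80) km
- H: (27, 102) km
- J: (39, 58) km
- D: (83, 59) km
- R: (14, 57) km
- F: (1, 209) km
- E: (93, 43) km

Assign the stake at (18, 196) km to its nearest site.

Squared distances to each site:
T: 40885.000; N: 75994.000; W: 954.000; L: 13681.000; H: 8917.000; J: 19485.000; D: 22994.000; R: 19337.000; F: 458.000; E: 29034.000.
Minimum at F.

F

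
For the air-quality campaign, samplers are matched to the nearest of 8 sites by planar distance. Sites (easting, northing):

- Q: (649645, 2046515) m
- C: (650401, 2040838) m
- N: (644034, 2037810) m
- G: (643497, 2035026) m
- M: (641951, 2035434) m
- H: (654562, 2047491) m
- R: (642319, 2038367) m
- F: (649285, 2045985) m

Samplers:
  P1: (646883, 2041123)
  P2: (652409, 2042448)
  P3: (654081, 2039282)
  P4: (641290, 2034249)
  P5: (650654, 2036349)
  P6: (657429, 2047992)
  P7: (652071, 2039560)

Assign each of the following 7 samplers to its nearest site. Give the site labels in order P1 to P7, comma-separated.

C, C, C, M, C, H, C

P1 → C (d²=12457549.00)
P2 → C (d²=6624164.00)
P3 → C (d²=15963536.00)
P4 → M (d²=1841146.00)
P5 → C (d²=20215130.00)
P6 → H (d²=8470690.00)
P7 → C (d²=4422184.00)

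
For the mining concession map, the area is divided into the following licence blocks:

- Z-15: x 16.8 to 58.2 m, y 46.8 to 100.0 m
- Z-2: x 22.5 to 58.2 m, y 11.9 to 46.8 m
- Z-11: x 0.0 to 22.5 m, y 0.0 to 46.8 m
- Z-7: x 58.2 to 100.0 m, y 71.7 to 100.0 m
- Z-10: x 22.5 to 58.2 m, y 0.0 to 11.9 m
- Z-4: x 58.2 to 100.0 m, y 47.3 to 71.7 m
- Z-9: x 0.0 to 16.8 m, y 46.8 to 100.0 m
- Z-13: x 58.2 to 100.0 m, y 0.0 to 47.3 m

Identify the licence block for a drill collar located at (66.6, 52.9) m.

Z-4

The point has x = 66.6 and y = 52.9.
Only Z-4 satisfies 58.2 ≤ x ≤ 100.0 and 47.3 ≤ y ≤ 71.7.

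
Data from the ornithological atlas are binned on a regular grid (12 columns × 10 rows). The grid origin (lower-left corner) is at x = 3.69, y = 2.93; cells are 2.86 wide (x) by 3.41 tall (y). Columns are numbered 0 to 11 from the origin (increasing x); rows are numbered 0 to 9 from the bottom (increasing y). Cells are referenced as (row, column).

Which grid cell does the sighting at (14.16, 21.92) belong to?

Column index: ⌊(14.16 − 3.69) / 2.86⌋ = ⌊3.661⌋ = 3
Row offset from origin: ⌊(21.92 − 2.93) / 3.41⌋ = ⌊5.569⌋ = 5 → row 5

(5, 3)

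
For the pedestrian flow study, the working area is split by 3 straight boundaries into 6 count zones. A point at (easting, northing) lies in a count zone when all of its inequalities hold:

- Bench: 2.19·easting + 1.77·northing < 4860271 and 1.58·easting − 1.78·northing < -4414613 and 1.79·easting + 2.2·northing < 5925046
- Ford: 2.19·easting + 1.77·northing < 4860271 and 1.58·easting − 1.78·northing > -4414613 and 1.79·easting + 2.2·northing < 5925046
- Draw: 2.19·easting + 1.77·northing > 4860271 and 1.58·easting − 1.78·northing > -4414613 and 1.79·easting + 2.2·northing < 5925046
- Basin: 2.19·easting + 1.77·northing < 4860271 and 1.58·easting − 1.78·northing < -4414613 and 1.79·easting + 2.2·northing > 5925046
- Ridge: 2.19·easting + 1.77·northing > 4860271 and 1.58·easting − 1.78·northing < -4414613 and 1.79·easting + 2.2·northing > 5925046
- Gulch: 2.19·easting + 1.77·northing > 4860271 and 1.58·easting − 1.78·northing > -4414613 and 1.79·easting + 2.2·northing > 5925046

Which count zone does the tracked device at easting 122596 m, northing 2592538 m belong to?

2.19·122596 + 1.77·2592538 = 4857277.500, which is < 4860271
1.58·122596 − 1.78·2592538 = -4421015.960, which is < -4414613
1.79·122596 + 2.2·2592538 = 5923030.440, which is < 5925046
This sign pattern matches Bench.

Bench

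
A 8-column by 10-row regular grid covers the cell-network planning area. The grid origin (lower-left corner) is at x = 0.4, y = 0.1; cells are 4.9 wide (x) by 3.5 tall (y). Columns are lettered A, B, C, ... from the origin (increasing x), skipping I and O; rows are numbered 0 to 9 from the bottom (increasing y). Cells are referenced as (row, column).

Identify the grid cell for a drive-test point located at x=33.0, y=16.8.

(4, G)

Column index: ⌊(33.0 − 0.4) / 4.9⌋ = ⌊6.653⌋ = 6 → column G
Row offset from origin: ⌊(16.8 − 0.1) / 3.5⌋ = ⌊4.771⌋ = 4 → row 4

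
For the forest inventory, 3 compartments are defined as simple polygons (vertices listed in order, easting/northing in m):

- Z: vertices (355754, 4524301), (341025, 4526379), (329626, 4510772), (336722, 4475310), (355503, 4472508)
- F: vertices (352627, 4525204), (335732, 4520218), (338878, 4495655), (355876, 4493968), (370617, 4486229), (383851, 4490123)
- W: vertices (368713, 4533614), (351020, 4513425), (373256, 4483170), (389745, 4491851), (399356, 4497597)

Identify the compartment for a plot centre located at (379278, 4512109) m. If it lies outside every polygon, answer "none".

W

Cast a ray rightward from (379278, 4512109). For each polygon, the edges (by vertex number in listed order) whose endpoints lie on opposite sides of northing = 4512109, where each meets that height, and whether that is right or left of the point:
Z: 2–3 at easting≈330602.5 (left), 5–1 at easting≈355694.9 (left) → 0 crossings.
F: 2–3 at easting≈336770.6 (left), 6–1 at easting≈364282.3 (left) → 0 crossings.
W: 2–3 at easting≈351987.2 (left), 5–1 at easting≈387009.3 (right) → 1 crossing.
Only W has an odd count, so the point is inside W.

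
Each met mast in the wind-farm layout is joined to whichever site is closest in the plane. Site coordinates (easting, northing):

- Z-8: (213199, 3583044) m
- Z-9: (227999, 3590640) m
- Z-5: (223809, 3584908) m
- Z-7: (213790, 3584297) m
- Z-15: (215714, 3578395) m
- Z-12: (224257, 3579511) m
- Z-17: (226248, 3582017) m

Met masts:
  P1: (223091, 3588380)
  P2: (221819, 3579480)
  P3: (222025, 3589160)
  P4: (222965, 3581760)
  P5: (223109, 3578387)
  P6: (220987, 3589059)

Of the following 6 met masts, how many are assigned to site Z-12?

P1 → Z-5
P2 → Z-12
P3 → Z-5
P4 → Z-12
P5 → Z-12
P6 → Z-5
3 of the 6 go to Z-12.

3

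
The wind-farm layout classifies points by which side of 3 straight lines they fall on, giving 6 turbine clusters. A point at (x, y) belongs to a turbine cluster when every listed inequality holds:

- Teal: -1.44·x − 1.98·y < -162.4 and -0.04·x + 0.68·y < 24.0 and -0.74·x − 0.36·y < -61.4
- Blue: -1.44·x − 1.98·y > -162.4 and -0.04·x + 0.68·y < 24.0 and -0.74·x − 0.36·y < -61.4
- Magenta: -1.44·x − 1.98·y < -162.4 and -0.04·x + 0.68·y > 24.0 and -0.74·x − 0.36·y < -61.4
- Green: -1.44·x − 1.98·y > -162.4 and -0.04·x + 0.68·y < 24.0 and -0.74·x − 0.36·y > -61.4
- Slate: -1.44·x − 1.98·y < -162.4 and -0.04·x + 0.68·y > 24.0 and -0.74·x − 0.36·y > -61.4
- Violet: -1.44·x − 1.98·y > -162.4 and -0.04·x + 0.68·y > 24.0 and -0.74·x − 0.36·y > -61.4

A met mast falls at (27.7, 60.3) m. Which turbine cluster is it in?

-1.44·27.7 − 1.98·60.3 = -159.282, which is > -162.4
-0.04·27.7 + 0.68·60.3 = 39.896, which is > 24.0
-0.74·27.7 − 0.36·60.3 = -42.206, which is > -61.4
This sign pattern matches Violet.

Violet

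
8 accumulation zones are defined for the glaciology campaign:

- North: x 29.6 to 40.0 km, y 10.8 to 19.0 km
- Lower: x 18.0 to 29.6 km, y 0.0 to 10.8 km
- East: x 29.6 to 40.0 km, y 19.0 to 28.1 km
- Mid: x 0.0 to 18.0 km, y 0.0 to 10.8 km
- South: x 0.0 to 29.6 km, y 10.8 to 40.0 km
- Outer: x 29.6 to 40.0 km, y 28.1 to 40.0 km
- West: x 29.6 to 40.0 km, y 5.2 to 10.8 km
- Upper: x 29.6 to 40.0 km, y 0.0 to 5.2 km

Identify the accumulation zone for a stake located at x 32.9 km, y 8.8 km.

West

The point has x = 32.9 and y = 8.8.
Only West satisfies 29.6 ≤ x ≤ 40.0 and 5.2 ≤ y ≤ 10.8.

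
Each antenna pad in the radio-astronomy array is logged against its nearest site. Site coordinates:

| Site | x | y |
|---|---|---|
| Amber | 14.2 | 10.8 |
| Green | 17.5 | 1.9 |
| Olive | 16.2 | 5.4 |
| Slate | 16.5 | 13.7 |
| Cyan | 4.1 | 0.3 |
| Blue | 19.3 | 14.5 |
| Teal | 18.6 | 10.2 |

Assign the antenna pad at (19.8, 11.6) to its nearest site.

Teal

Squared distances to each site:
Amber: 32.000; Green: 99.380; Olive: 51.400; Slate: 15.300; Cyan: 374.180; Blue: 8.660; Teal: 3.400.
Minimum at Teal.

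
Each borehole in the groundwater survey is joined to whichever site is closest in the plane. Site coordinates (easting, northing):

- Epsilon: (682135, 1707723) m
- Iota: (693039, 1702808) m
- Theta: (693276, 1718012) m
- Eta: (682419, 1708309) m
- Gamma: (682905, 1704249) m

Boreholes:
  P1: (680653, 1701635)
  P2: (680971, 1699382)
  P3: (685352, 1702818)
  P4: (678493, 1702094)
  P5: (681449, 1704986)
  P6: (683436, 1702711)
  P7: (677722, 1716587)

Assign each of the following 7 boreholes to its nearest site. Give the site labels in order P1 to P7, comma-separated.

P1 → Gamma (d²=11904500.00)
P2 → Gamma (d²=27428045.00)
P3 → Gamma (d²=8035570.00)
P4 → Gamma (d²=24109769.00)
P5 → Gamma (d²=2663105.00)
P6 → Gamma (d²=2647405.00)
P7 → Eta (d²=90587093.00)

Gamma, Gamma, Gamma, Gamma, Gamma, Gamma, Eta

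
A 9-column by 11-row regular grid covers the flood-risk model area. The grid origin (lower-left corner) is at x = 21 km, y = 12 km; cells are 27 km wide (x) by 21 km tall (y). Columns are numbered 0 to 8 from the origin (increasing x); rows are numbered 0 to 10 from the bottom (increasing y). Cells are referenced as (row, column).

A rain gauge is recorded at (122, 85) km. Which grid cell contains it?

(3, 3)

Column index: ⌊(122 − 21) / 27⌋ = ⌊3.741⌋ = 3
Row offset from origin: ⌊(85 − 12) / 21⌋ = ⌊3.476⌋ = 3 → row 3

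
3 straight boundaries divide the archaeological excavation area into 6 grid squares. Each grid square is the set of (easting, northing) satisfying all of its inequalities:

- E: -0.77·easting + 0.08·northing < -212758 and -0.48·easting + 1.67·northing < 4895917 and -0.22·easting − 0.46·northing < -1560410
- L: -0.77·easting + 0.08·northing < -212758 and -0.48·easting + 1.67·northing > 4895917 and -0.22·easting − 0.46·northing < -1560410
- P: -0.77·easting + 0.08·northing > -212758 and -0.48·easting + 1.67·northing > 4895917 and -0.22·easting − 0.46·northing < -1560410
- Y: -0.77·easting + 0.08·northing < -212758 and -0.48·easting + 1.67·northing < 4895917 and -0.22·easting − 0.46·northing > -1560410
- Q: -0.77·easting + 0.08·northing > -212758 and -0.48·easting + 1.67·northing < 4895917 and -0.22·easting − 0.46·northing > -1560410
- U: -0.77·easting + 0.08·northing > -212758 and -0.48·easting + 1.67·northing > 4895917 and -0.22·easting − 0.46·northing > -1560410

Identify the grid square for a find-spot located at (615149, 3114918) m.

-0.77·615149 + 0.08·3114918 = -224471.290, which is < -212758
-0.48·615149 + 1.67·3114918 = 4906641.540, which is > 4895917
-0.22·615149 − 0.46·3114918 = -1568195.060, which is < -1560410
This sign pattern matches L.

L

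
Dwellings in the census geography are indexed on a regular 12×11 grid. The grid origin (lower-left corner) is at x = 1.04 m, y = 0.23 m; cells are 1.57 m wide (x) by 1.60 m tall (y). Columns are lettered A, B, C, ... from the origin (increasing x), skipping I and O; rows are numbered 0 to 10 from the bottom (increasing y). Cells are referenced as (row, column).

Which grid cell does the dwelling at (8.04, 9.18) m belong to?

(5, E)

Column index: ⌊(8.04 − 1.04) / 1.57⌋ = ⌊4.459⌋ = 4 → column E
Row offset from origin: ⌊(9.18 − 0.23) / 1.60⌋ = ⌊5.594⌋ = 5 → row 5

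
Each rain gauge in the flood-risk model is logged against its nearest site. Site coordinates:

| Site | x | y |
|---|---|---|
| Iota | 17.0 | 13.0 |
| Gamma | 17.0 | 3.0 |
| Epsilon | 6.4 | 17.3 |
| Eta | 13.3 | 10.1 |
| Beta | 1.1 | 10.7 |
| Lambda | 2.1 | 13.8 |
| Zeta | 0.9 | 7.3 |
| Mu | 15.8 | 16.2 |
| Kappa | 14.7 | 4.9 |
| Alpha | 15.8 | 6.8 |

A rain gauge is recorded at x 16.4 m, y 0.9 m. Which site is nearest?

Gamma

Squared distances to each site:
Iota: 146.770; Gamma: 4.770; Epsilon: 368.960; Eta: 94.250; Beta: 330.130; Lambda: 370.900; Zeta: 281.210; Mu: 234.450; Kappa: 18.890; Alpha: 35.170.
Minimum at Gamma.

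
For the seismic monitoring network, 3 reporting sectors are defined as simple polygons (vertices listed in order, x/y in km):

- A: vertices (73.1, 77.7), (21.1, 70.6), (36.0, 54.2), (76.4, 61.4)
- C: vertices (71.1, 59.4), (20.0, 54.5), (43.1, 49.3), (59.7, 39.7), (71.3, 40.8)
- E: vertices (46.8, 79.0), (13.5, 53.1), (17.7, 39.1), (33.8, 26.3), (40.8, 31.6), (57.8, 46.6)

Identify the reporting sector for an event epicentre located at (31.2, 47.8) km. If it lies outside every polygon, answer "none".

Cast a ray rightward from (31.2, 47.8). For each polygon, the edges (by vertex number in listed order) whose endpoints lie on opposite sides of y = 47.8, where each meets that height, and whether that is right or left of the point:
A: no edge straddles that height → 0 crossings.
C: 3–4 at x≈45.69 (right), 5–1 at x≈71.22 (right) → 2 crossings.
E: 2–3 at x≈15.09 (left), 6–1 at x≈57.39 (right) → 1 crossing.
Only E has an odd count, so the point is inside E.

E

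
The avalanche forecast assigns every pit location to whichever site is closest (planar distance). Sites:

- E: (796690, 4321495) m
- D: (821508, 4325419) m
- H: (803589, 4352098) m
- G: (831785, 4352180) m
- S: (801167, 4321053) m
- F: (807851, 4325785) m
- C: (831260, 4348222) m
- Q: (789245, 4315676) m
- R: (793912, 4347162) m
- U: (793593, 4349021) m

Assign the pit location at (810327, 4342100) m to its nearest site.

Squared distances to each site:
E: 610533794.000; D: 403270522.000; H: 145360648.000; G: 562052164.000; S: 526881809.000; F: 272309801.000; C: 475669373.000; Q: 1142678500.000; R: 295076069.000; U: 327926997.000.
Minimum at H.

H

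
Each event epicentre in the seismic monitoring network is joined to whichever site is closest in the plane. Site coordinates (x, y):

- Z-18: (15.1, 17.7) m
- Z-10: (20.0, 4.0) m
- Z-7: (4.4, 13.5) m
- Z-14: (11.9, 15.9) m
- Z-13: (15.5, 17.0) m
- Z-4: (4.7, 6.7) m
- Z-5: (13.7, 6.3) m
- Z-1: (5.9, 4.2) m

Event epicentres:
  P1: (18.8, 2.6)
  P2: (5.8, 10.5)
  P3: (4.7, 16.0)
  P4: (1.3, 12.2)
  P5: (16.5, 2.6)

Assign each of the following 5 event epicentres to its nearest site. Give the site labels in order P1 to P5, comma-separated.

Z-10, Z-7, Z-7, Z-7, Z-10

P1 → Z-10 (d²=3.40)
P2 → Z-7 (d²=10.96)
P3 → Z-7 (d²=6.34)
P4 → Z-7 (d²=11.30)
P5 → Z-10 (d²=14.21)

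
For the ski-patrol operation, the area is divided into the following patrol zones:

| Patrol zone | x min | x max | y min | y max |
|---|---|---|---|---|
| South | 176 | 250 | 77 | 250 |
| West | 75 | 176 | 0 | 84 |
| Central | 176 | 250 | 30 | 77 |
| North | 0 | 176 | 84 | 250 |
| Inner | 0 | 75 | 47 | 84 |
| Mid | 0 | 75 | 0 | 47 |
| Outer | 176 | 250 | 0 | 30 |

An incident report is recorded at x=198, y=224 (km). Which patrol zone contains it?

The point has x = 198 and y = 224.
Only South satisfies 176 ≤ x ≤ 250 and 77 ≤ y ≤ 250.

South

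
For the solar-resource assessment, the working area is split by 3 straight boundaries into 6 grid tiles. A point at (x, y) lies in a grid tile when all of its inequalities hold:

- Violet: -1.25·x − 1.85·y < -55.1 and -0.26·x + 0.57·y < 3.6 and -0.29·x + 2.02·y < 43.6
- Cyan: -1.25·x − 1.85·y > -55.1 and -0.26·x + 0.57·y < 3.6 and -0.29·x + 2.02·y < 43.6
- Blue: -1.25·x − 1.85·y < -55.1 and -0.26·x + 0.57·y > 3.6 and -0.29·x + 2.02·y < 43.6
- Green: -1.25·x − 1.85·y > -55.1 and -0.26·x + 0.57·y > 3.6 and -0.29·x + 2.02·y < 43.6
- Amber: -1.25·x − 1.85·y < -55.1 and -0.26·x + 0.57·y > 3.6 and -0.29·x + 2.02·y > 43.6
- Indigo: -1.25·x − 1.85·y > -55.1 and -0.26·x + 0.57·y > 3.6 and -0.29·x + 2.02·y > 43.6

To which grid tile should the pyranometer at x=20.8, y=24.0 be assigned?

-1.25·20.8 − 1.85·24.0 = -70.400, which is < -55.1
-0.26·20.8 + 0.57·24.0 = 8.272, which is > 3.6
-0.29·20.8 + 2.02·24.0 = 42.448, which is < 43.6
This sign pattern matches Blue.

Blue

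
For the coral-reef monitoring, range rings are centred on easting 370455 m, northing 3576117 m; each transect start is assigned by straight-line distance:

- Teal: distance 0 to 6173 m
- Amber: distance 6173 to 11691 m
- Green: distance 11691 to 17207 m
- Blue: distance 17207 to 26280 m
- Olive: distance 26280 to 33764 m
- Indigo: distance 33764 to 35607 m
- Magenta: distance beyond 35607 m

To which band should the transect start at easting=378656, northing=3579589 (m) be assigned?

Amber

Distance = √((378656−370455)² + (3579589−3576117)²) = √(67256401.000 + 12054784.000) = 8905.683 m.
6173 ≤ 8905.683 < 11691 → Amber.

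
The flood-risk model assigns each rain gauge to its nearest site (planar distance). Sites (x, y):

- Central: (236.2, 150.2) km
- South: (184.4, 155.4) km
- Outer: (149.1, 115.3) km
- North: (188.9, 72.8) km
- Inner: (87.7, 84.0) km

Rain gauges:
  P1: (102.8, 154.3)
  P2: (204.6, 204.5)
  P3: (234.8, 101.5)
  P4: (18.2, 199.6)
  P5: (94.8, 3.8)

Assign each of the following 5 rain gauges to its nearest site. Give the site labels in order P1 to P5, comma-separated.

P1 → Outer (d²=3664.69)
P2 → South (d²=2818.85)
P3 → Central (d²=2373.65)
P4 → Inner (d²=18193.61)
P5 → Inner (d²=6482.45)

Outer, South, Central, Inner, Inner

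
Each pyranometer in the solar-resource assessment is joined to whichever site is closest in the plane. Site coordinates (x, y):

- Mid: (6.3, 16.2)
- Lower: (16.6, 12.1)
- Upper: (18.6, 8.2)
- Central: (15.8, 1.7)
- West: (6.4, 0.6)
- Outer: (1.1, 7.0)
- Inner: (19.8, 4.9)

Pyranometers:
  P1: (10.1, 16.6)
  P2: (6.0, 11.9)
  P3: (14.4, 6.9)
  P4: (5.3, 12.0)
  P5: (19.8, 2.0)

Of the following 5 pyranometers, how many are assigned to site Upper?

1

P1 → Mid
P2 → Mid
P3 → Upper
P4 → Mid
P5 → Inner
1 of the 5 goes to Upper.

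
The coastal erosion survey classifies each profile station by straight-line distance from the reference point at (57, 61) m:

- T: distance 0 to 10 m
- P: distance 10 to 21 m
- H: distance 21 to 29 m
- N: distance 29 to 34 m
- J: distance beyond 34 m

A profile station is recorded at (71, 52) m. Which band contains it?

P

Distance = √((71−57)² + (52−61)²) = √(196.000 + 81.000) = 16.643 m.
10 ≤ 16.643 < 21 → P.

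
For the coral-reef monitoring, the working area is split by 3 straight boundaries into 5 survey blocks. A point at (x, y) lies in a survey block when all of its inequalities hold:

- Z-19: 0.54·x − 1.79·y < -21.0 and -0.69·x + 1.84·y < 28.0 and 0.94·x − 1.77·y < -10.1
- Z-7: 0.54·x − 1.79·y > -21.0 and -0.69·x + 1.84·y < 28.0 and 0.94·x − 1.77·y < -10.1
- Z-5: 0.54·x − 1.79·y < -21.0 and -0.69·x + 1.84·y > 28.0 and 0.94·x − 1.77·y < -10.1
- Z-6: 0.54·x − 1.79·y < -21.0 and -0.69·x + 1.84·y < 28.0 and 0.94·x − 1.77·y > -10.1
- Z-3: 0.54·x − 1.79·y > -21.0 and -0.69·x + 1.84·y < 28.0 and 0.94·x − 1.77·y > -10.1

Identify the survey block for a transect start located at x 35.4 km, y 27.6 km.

Z-19

0.54·35.4 − 1.79·27.6 = -30.288, which is < -21.0
-0.69·35.4 + 1.84·27.6 = 26.358, which is < 28.0
0.94·35.4 − 1.77·27.6 = -15.576, which is < -10.1
This sign pattern matches Z-19.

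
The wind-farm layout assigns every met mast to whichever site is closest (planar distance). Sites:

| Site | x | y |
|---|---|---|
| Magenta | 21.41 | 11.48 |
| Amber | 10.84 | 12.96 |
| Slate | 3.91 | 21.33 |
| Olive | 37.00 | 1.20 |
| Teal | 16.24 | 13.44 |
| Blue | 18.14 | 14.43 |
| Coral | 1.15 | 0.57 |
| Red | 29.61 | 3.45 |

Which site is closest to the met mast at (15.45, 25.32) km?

Squared distances to each site:
Magenta: 227.067; Amber: 174.022; Slate: 149.092; Olive: 1046.177; Teal: 141.759; Blue: 125.828; Coral: 817.053; Red: 678.803.
Minimum at Blue.

Blue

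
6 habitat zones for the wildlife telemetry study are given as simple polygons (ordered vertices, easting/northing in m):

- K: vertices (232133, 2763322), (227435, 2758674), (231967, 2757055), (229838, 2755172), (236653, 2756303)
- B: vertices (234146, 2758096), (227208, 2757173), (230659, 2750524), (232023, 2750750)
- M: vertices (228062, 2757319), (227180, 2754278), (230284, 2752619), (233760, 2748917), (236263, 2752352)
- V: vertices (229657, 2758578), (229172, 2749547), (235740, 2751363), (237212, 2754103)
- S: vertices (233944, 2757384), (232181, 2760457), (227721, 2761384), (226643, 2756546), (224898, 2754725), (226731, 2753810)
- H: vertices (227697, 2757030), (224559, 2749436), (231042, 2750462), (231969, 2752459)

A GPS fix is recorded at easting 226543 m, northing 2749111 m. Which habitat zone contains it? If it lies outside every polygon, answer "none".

Cast a ray rightward from (226543, 2749111). For each polygon, the edges (by vertex number in listed order) whose endpoints lie on opposite sides of northing = 2749111, where each meets that height, and whether that is right or left of the point:
K: no edge straddles that height → 0 crossings.
B: no edge straddles that height → 0 crossings.
M: 3–4 at easting≈233577.8 (right), 4–5 at easting≈233901.4 (right) → 2 crossings.
V: no edge straddles that height → 0 crossings.
S: no edge straddles that height → 0 crossings.
H: no edge straddles that height → 0 crossings.
All counts are even, so the point lies outside every listed polygon.

none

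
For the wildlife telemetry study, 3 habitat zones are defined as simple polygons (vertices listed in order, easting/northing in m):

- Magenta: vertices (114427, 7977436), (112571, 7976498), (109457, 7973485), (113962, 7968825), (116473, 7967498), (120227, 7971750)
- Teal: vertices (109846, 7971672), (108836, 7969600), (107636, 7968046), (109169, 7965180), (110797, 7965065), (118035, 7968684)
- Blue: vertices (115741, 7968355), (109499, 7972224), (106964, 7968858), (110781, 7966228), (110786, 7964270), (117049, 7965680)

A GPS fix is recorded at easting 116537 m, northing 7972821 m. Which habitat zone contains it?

Magenta

Cast a ray rightward from (116537, 7972821). For each polygon, the edges (by vertex number in listed order) whose endpoints lie on opposite sides of northing = 7972821, where each meets that height, and whether that is right or left of the point:
Magenta: 3–4 at easting≈110098.9 (left), 6–1 at easting≈119134.5 (right) → 1 crossing.
Teal: no edge straddles that height → 0 crossings.
Blue: no edge straddles that height → 0 crossings.
Only Magenta has an odd count, so the point is inside Magenta.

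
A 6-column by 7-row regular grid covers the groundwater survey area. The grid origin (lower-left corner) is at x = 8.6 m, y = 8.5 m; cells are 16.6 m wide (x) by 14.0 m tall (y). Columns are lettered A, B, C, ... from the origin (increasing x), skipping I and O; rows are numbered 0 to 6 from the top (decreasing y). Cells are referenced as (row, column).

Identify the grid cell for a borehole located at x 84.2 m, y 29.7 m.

(5, E)

Column index: ⌊(84.2 − 8.6) / 16.6⌋ = ⌊4.554⌋ = 4 → column E
Row offset from origin: ⌊(29.7 − 8.5) / 14.0⌋ = ⌊1.514⌋ = 1 → row 5 (counted from top)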